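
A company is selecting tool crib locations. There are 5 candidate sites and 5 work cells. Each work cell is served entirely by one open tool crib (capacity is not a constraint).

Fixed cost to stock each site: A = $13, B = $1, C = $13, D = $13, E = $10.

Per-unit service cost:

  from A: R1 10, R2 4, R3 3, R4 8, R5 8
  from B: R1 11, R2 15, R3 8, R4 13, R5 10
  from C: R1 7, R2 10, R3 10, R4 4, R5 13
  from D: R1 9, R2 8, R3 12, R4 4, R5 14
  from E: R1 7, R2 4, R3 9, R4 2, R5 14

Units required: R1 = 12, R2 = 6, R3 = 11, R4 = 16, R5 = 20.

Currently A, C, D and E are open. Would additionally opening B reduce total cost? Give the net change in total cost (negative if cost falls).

Current service cost with {A, C, D, E}: 333.
Adding B: each work cell re-picks its cheapest; new service cost 333, saving 0.
Extra fixed cost: 1. Net change = 1 − 0 = 1.
(Totals: 382 → 383.)

No — net change +1 (cost rises by 1).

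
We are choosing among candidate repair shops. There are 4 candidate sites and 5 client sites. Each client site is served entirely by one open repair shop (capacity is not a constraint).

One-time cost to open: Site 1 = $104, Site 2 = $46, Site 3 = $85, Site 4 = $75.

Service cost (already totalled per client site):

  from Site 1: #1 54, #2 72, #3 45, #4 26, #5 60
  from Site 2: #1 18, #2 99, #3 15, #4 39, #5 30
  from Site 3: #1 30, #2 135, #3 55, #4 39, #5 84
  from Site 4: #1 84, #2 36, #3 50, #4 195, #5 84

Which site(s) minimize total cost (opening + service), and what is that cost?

For any fixed open set, each client site goes to its cheapest open site; total = fixed + service.
{Site 2}: #1→Site 2 18, #2→Site 2 99, #3→Site 2 15, #4→Site 2 39, #5→Site 2 30. Service 201; fixed 46; total 247.
{Site 2, Site 4}: #1→Site 2 18, #2→Site 4 36, #3→Site 2 15, #4→Site 2 39, #5→Site 2 30. Service 138; fixed 121; total 259.
{Site 1, Site 2}: #1→Site 2 18, #2→Site 1 72, #3→Site 2 15, #4→Site 1 26, #5→Site 2 30. Service 161; fixed 150; total 311.
{Site 1, Site 2, Site 3, Site 4}: service 125 + fixed 310 = 435
No other subset beats 247.

Open Site 2 only; minimum total cost 247.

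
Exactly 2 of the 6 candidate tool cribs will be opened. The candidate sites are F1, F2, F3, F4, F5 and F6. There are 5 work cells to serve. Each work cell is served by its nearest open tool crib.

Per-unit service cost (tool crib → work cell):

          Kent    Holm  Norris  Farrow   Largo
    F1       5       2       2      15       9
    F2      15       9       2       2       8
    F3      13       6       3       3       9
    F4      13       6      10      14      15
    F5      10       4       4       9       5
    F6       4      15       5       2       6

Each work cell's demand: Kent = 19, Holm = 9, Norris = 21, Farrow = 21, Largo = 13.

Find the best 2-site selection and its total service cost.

Choose F1 and F6; total service cost 256.

With exactly 2 open, each work cell uses its cheapest among the chosen.
{F1, F6}: Kent→F6 4·19=76, Holm→F1 2·9=18, Norris→F1 2·21=42, Farrow→F6 2·21=42, Largo→F6 6·13=78. Service cost 256.
{F1, F2}: service cost 301
{F5, F6}: service cost 303
Among all 15 size-2 choices, {F1, F6} is lowest.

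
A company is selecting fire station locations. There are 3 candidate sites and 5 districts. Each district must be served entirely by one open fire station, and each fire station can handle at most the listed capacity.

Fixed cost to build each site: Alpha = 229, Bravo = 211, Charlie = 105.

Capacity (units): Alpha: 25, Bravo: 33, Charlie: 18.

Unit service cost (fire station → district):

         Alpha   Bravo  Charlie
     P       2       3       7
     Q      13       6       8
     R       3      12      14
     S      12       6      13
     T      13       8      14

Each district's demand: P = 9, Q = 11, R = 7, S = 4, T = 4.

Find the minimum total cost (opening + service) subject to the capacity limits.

Minimum total cost: 561

Open {Alpha, Charlie}: P→Alpha 2·9=18, Q→Charlie 8·11=88, R→Alpha 3·7=21, S→Alpha 12·4=48, T→Alpha 13·4=52.
Loads: Alpha carries 24/25, Charlie carries 11/18. Service 227; fixed 334; total 561.
Next best feasible plan costs 563.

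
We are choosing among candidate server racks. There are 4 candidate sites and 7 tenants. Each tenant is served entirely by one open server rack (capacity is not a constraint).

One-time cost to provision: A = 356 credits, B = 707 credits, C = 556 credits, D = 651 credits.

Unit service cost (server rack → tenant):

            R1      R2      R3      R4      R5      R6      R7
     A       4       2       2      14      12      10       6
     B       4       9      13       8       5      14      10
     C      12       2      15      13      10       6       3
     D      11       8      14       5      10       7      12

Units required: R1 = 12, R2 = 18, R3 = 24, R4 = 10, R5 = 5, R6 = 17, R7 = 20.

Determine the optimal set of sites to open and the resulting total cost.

Open A only; minimum total cost 978.

For any fixed open set, each tenant goes to its cheapest open site; total = fixed + service.
{A}: R1→A 4·12=48, R2→A 2·18=36, R3→A 2·24=48, R4→A 14·10=140, R5→A 12·5=60, R6→A 10·17=170, R7→A 6·20=120. Service 622; fixed 356; total 978.
{A, C}: service 474 + fixed 912 = 1386
{C}: R1→C 12·12=144, R2→C 2·18=36, R3→C 15·24=360, R4→C 13·10=130, R5→C 10·5=50, R6→C 6·17=102, R7→C 3·20=60. Service 882; fixed 556; total 1438.
{A, B, C, D}: service 369 + fixed 2270 = 2639
No other subset beats 978.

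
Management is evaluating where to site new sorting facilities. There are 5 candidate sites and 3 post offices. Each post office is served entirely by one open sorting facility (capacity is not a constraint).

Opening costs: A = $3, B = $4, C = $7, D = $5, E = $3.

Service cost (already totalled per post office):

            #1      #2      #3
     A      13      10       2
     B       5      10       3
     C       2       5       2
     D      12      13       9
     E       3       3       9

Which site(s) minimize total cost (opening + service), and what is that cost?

Open A and E; minimum total cost 14.

For any fixed open set, each post office goes to its cheapest open site; total = fixed + service.
{A, E}: #1→E 3, #2→E 3, #3→A 2. Service 8; fixed 6; total 14.
{B, E}: service 9 + fixed 7 = 16
{C}: #1→C 2, #2→C 5, #3→C 2. Service 9; fixed 7; total 16.
{A, B, C, D, E}: service 7 + fixed 22 = 29
No other subset beats 14.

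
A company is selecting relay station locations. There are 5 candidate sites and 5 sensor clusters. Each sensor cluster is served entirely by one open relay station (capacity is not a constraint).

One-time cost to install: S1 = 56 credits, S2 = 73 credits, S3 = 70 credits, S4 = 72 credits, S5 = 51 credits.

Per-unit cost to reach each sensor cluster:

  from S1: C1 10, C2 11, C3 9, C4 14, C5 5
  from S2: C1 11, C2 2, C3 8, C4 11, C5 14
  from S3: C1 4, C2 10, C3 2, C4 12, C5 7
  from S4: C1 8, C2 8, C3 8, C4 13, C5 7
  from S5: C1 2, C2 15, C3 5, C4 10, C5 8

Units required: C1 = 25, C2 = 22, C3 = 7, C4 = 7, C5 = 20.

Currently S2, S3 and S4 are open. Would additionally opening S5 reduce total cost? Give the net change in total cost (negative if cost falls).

Yes — net change −6 (cost falls by 6).

Current service cost with {S2, S3, S4}: 375.
Adding S5: each sensor cluster re-picks its cheapest; new service cost 318, saving 57.
Extra fixed cost: 51. Net change = 51 − 57 = -6.
(Totals: 590 → 584.)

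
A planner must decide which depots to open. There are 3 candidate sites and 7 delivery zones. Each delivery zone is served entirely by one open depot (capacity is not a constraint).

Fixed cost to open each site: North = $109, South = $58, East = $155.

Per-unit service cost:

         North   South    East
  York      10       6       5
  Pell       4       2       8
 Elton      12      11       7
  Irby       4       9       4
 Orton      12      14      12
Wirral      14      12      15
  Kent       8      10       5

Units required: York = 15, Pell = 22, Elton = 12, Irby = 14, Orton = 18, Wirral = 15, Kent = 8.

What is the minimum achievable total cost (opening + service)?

For any fixed open set, each delivery zone goes to its cheapest open site; total = fixed + service.
{South, East}: York→East 5·15=75, Pell→South 2·22=44, Elton→East 7·12=84, Irby→East 4·14=56, Orton→East 12·18=216, Wirral→South 12·15=180, Kent→East 5·8=40. Service 695; fixed 213; total 908.
{North, South}: York→South 6·15=90, Pell→South 2·22=44, Elton→South 11·12=132, Irby→North 4·14=56, Orton→North 12·18=216, Wirral→South 12·15=180, Kent→North 8·8=64. Service 782; fixed 167; total 949.
{South}: service 904 + fixed 58 = 962
{North, South, East}: York→East 5·15=75, Pell→South 2·22=44, Elton→East 7·12=84, Irby→North 4·14=56, Orton→North 12·18=216, Wirral→South 12·15=180, Kent→East 5·8=40. Service 695; fixed 322; total 1017.
No other subset beats 908.

Minimum total cost: 908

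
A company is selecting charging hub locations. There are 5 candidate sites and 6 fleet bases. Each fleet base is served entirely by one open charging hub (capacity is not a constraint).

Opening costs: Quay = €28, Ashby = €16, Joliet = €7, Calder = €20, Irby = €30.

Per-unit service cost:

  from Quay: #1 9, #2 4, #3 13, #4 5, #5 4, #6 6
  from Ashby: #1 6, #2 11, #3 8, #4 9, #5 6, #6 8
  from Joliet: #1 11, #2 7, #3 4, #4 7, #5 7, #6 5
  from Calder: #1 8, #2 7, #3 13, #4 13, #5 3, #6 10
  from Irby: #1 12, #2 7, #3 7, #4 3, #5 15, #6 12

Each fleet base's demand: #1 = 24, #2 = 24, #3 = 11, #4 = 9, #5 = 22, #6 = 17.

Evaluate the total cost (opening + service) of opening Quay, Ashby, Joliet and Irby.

Total cost: 565

Each fleet base is assigned to its cheapest site among the open ones.
{Quay, Ashby, Joliet, Irby}: #1→Ashby 6·24=144, #2→Quay 4·24=96, #3→Joliet 4·11=44, #4→Irby 3·9=27, #5→Quay 4·22=88, #6→Joliet 5·17=85. Service 484; fixed 81; total 565.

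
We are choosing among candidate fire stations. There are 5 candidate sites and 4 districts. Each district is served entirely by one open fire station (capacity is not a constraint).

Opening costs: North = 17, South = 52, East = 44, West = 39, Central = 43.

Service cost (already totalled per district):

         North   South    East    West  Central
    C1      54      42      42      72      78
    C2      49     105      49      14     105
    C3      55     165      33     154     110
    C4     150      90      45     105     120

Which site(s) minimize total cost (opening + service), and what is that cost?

For any fixed open set, each district goes to its cheapest open site; total = fixed + service.
{East}: C1→East 42, C2→East 49, C3→East 33, C4→East 45. Service 169; fixed 44; total 213.
{East, West}: service 134 + fixed 83 = 217
{North, East}: C1→East 42, C2→North 49, C3→East 33, C4→East 45. Service 169; fixed 61; total 230.
{North, South, East, West, Central}: service 134 + fixed 195 = 329
No other subset beats 213.

Open East only; minimum total cost 213.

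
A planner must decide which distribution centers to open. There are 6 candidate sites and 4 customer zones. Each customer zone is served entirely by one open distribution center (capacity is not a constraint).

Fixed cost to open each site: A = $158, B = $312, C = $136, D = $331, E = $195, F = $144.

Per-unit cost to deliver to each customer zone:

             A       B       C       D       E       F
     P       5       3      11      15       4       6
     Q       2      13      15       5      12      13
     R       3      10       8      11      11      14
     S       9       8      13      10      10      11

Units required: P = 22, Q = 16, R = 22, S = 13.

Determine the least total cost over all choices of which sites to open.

Minimum total cost: 483

For any fixed open set, each customer zone goes to its cheapest open site; total = fixed + service.
{A}: P→A 5·22=110, Q→A 2·16=32, R→A 3·22=66, S→A 9·13=117. Service 325; fixed 158; total 483.
{A, C}: P→A 5·22=110, Q→A 2·16=32, R→A 3·22=66, S→A 9·13=117. Service 325; fixed 294; total 619.
{A, F}: P→A 5·22=110, Q→A 2·16=32, R→A 3·22=66, S→A 9·13=117. Service 325; fixed 302; total 627.
{A, B, C, D, E, F}: P→B 3·22=66, Q→A 2·16=32, R→A 3·22=66, S→B 8·13=104. Service 268; fixed 1276; total 1544.
No other subset beats 483.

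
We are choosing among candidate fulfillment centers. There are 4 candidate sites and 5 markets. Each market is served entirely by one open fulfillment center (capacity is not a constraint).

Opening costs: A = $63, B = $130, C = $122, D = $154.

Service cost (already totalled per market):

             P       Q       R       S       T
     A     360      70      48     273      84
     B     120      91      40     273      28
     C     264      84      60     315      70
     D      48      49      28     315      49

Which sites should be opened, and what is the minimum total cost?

Open D only; minimum total cost 643.

For any fixed open set, each market goes to its cheapest open site; total = fixed + service.
{D}: P→D 48, Q→D 49, R→D 28, S→D 315, T→D 49. Service 489; fixed 154; total 643.
{A, D}: P→D 48, Q→D 49, R→D 28, S→A 273, T→D 49. Service 447; fixed 217; total 664.
{B}: P→B 120, Q→B 91, R→B 40, S→B 273, T→B 28. Service 552; fixed 130; total 682.
{A, B, C, D}: service 426 + fixed 469 = 895
No other subset beats 643.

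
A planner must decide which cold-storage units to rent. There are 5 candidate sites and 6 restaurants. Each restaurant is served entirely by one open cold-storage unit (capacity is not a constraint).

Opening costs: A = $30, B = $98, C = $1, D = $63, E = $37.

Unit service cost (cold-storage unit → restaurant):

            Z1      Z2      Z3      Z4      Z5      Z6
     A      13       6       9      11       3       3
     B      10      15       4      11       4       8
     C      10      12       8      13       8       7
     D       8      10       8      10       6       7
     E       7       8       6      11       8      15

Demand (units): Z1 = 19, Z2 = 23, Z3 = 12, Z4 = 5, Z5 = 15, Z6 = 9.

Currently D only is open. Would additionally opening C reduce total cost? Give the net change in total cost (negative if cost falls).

Current service cost with {D}: 681.
Adding C: each restaurant re-picks its cheapest; new service cost 681, saving 0.
Extra fixed cost: 1. Net change = 1 − 0 = 1.
(Totals: 744 → 745.)

No — net change +1 (cost rises by 1).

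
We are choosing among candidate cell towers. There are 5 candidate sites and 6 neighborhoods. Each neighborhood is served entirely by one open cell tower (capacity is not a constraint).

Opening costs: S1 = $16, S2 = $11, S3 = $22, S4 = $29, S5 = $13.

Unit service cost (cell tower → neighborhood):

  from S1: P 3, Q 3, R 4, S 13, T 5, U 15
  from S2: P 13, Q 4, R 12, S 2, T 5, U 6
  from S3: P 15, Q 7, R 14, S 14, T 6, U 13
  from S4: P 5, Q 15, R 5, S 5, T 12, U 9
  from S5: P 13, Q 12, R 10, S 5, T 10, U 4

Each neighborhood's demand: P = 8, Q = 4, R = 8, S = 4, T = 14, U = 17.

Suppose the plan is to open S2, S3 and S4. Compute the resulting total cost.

Total cost: 338

Each neighborhood is assigned to its cheapest site among the open ones.
{S2, S3, S4}: P→S4 5·8=40, Q→S2 4·4=16, R→S4 5·8=40, S→S2 2·4=8, T→S2 5·14=70, U→S2 6·17=102. Service 276; fixed 62; total 338.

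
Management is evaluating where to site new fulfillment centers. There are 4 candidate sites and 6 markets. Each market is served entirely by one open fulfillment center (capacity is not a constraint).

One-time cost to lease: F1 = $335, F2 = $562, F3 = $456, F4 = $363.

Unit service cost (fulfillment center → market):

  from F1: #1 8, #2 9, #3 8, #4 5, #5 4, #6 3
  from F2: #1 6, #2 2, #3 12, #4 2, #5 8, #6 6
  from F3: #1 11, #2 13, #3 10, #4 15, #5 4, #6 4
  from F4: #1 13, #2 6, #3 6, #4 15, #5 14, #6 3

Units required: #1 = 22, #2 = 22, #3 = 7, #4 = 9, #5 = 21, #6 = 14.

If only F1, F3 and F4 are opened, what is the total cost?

Total cost: 1675

Each market is assigned to its cheapest site among the open ones.
{F1, F3, F4}: #1→F1 8·22=176, #2→F4 6·22=132, #3→F4 6·7=42, #4→F1 5·9=45, #5→F1 4·21=84, #6→F1 3·14=42. Service 521; fixed 1154; total 1675.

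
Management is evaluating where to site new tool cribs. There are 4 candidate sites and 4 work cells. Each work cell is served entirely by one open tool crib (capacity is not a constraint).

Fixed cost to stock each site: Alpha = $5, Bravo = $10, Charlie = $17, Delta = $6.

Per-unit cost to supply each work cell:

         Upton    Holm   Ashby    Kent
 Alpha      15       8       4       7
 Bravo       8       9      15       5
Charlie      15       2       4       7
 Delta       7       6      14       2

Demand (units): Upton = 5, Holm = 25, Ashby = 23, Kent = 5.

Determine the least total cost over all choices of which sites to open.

Minimum total cost: 210

For any fixed open set, each work cell goes to its cheapest open site; total = fixed + service.
{Charlie, Delta}: Upton→Delta 7·5=35, Holm→Charlie 2·25=50, Ashby→Charlie 4·23=92, Kent→Delta 2·5=10. Service 187; fixed 23; total 210.
{Alpha, Charlie, Delta}: service 187 + fixed 28 = 215
{Bravo, Charlie, Delta}: service 187 + fixed 33 = 220
{Alpha, Bravo, Charlie, Delta}: Upton→Delta 7·5=35, Holm→Charlie 2·25=50, Ashby→Alpha 4·23=92, Kent→Delta 2·5=10. Service 187; fixed 38; total 225.
No other subset beats 210.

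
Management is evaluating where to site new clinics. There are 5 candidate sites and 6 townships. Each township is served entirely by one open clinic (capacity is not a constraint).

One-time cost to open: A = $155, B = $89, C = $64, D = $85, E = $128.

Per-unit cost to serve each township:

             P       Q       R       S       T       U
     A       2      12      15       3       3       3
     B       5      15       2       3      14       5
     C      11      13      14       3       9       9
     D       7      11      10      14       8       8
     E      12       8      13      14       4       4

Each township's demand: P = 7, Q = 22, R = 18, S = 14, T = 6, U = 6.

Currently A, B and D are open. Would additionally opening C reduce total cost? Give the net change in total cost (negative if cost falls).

Current service cost with {A, B, D}: 370.
Adding C: each township re-picks its cheapest; new service cost 370, saving 0.
Extra fixed cost: 64. Net change = 64 − 0 = 64.
(Totals: 699 → 763.)

No — net change +64 (cost rises by 64).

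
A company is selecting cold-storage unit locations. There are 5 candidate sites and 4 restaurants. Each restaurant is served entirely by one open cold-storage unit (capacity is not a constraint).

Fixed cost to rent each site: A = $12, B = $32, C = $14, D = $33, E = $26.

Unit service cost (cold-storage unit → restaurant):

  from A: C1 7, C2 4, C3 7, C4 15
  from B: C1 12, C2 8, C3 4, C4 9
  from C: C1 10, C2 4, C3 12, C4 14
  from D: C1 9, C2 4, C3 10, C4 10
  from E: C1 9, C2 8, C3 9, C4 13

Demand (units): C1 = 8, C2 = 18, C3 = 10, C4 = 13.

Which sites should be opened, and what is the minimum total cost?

For any fixed open set, each restaurant goes to its cheapest open site; total = fixed + service.
{A, B}: C1→A 7·8=56, C2→A 4·18=72, C3→B 4·10=40, C4→B 9·13=117. Service 285; fixed 44; total 329.
{A, B, C}: C1→A 7·8=56, C2→A 4·18=72, C3→B 4·10=40, C4→B 9·13=117. Service 285; fixed 58; total 343.
{A, B, E}: C1→A 7·8=56, C2→A 4·18=72, C3→B 4·10=40, C4→B 9·13=117. Service 285; fixed 70; total 355.
{A, B, C, D, E}: service 285 + fixed 117 = 402
No other subset beats 329.

Open A and B; minimum total cost 329.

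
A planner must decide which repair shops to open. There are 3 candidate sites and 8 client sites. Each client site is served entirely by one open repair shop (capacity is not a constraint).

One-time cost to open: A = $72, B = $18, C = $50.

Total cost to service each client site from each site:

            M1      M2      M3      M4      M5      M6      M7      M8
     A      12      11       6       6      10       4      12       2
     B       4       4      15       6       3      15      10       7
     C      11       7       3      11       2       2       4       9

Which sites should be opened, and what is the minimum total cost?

Open B only; minimum total cost 82.

For any fixed open set, each client site goes to its cheapest open site; total = fixed + service.
{B}: M1→B 4, M2→B 4, M3→B 15, M4→B 6, M5→B 3, M6→B 15, M7→B 10, M8→B 7. Service 64; fixed 18; total 82.
{C}: service 49 + fixed 50 = 99
{B, C}: M1→B 4, M2→B 4, M3→C 3, M4→B 6, M5→C 2, M6→C 2, M7→C 4, M8→B 7. Service 32; fixed 68; total 100.
{A, B, C}: service 27 + fixed 140 = 167
No other subset beats 82.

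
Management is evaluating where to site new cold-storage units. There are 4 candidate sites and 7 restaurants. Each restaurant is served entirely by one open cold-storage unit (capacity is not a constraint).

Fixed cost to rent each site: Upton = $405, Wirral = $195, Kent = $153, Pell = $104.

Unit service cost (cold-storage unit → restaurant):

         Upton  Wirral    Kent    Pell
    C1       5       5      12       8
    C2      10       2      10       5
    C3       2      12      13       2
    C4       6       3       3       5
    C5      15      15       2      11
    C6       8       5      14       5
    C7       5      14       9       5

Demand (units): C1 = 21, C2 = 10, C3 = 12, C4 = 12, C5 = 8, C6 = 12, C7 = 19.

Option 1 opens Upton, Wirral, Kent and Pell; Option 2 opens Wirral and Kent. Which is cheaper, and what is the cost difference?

Option 2 is cheaper by 313.

Option 1: {Upton, Wirral, Kent, Pell}: C1→Upton 5·21=105, C2→Wirral 2·10=20, C3→Upton 2·12=24, C4→Wirral 3·12=36, C5→Kent 2·8=16, C6→Wirral 5·12=60, C7→Upton 5·19=95. Service 356; fixed 857; total 1213.
Option 2: {Wirral, Kent}: C1→Wirral 5·21=105, C2→Wirral 2·10=20, C3→Wirral 12·12=144, C4→Wirral 3·12=36, C5→Kent 2·8=16, C6→Wirral 5·12=60, C7→Kent 9·19=171. Service 552; fixed 348; total 900.
Difference: |1213 − 900| = 313.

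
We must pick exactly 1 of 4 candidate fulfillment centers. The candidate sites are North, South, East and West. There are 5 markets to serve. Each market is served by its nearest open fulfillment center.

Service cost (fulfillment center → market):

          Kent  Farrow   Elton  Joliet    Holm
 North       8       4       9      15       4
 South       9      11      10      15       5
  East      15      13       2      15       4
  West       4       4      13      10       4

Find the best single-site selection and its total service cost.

Choose West only; total service cost 35.

With exactly 1 open, each market uses its cheapest among the chosen.
{West}: Kent→West 4, Farrow→West 4, Elton→West 13, Joliet→West 10, Holm→West 4. Service cost 35.
{North}: service cost 40
{East}: service cost 49
Among all 4 size-1 choices, {West} is lowest.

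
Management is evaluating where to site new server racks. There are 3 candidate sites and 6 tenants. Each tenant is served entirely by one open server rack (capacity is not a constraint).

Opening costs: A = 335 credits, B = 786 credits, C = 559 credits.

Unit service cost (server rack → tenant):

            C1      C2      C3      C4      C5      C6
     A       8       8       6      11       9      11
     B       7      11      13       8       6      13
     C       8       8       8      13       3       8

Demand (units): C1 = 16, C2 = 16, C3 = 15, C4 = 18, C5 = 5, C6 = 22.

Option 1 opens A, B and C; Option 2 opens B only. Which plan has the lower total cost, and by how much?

Option 1: {A, B, C}: C1→B 7·16=112, C2→A 8·16=128, C3→A 6·15=90, C4→B 8·18=144, C5→C 3·5=15, C6→C 8·22=176. Service 665; fixed 1680; total 2345.
Option 2: {B}: C1→B 7·16=112, C2→B 11·16=176, C3→B 13·15=195, C4→B 8·18=144, C5→B 6·5=30, C6→B 13·22=286. Service 943; fixed 786; total 1729.
Difference: |2345 − 1729| = 616.

Option 2 is cheaper by 616.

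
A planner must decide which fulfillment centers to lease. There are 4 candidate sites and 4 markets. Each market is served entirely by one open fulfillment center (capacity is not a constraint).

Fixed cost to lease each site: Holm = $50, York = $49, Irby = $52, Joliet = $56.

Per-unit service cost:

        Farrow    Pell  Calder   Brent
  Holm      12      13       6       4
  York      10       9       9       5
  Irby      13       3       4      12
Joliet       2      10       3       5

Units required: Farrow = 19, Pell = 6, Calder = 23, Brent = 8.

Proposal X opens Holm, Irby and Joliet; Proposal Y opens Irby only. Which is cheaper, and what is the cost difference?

Proposal X: {Holm, Irby, Joliet}: Farrow→Joliet 2·19=38, Pell→Irby 3·6=18, Calder→Joliet 3·23=69, Brent→Holm 4·8=32. Service 157; fixed 158; total 315.
Proposal Y: {Irby}: Farrow→Irby 13·19=247, Pell→Irby 3·6=18, Calder→Irby 4·23=92, Brent→Irby 12·8=96. Service 453; fixed 52; total 505.
Difference: |315 − 505| = 190.

Proposal X is cheaper by 190.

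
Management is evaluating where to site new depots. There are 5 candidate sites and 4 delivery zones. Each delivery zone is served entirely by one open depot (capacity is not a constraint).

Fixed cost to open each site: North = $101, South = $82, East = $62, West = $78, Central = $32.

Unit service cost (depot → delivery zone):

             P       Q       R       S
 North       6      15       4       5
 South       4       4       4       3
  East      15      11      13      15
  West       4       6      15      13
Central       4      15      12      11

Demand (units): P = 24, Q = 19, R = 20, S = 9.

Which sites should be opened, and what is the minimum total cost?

For any fixed open set, each delivery zone goes to its cheapest open site; total = fixed + service.
{South}: P→South 4·24=96, Q→South 4·19=76, R→South 4·20=80, S→South 3·9=27. Service 279; fixed 82; total 361.
{South, Central}: service 279 + fixed 114 = 393
{South, East}: P→South 4·24=96, Q→South 4·19=76, R→South 4·20=80, S→South 3·9=27. Service 279; fixed 144; total 423.
{North, South, East, West, Central}: service 279 + fixed 355 = 634
No other subset beats 361.

Open South only; minimum total cost 361.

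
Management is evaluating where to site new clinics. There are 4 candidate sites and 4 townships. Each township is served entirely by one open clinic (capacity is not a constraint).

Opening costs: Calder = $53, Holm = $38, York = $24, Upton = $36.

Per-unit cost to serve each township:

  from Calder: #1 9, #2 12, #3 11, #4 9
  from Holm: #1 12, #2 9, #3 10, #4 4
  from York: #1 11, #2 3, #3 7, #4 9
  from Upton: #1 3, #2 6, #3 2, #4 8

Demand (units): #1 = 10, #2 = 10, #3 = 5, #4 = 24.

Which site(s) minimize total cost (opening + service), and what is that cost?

Open Holm, York and Upton; minimum total cost 264.

For any fixed open set, each township goes to its cheapest open site; total = fixed + service.
{Holm, York, Upton}: #1→Upton 3·10=30, #2→York 3·10=30, #3→Upton 2·5=10, #4→Holm 4·24=96. Service 166; fixed 98; total 264.
{Holm, Upton}: #1→Upton 3·10=30, #2→Upton 6·10=60, #3→Upton 2·5=10, #4→Holm 4·24=96. Service 196; fixed 74; total 270.
{Calder, Holm, York, Upton}: #1→Upton 3·10=30, #2→York 3·10=30, #3→Upton 2·5=10, #4→Holm 4·24=96. Service 166; fixed 151; total 317.
{York}: service 391 + fixed 24 = 415
(All 15 nonempty subsets were checked; Holm, York and Upton is lowest.)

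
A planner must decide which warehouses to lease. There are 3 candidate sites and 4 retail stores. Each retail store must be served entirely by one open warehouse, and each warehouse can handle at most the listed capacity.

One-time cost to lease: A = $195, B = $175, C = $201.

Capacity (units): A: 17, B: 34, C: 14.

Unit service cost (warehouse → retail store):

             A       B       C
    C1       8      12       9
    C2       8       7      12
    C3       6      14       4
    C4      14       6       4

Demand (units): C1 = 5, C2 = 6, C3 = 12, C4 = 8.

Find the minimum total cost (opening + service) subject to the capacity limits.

Minimum total cost: 493

Open {B}: C1→B 12·5=60, C2→B 7·6=42, C3→B 14·12=168, C4→B 6·8=48.
Loads: B carries 31/34. Service 318; fixed 175; total 493.
Next best feasible plan costs 572.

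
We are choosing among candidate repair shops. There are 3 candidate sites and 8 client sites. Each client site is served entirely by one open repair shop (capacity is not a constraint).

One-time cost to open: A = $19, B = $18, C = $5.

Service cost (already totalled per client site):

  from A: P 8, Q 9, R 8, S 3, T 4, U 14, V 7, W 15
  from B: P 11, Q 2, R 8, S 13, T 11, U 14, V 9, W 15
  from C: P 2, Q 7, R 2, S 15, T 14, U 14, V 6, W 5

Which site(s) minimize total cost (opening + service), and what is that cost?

Open A and C; minimum total cost 67.

For any fixed open set, each client site goes to its cheapest open site; total = fixed + service.
{A, C}: P→C 2, Q→C 7, R→C 2, S→A 3, T→A 4, U→A 14, V→C 6, W→C 5. Service 43; fixed 24; total 67.
{C}: service 65 + fixed 5 = 70
{B, C}: service 55 + fixed 23 = 78
{A, B, C}: P→C 2, Q→B 2, R→C 2, S→A 3, T→A 4, U→A 14, V→C 6, W→C 5. Service 38; fixed 42; total 80.
No other subset beats 67.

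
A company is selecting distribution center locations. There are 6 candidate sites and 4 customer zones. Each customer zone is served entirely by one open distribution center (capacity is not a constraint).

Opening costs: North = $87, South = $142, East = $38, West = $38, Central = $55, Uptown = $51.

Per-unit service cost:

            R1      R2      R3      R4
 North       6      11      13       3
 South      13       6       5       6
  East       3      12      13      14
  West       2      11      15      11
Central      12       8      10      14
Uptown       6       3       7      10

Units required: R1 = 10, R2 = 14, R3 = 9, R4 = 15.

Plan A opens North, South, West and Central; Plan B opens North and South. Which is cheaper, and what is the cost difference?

Plan B is cheaper by 53.

Plan A: {North, South, West, Central}: R1→West 2·10=20, R2→South 6·14=84, R3→South 5·9=45, R4→North 3·15=45. Service 194; fixed 322; total 516.
Plan B: {North, South}: R1→North 6·10=60, R2→South 6·14=84, R3→South 5·9=45, R4→North 3·15=45. Service 234; fixed 229; total 463.
Difference: |516 − 463| = 53.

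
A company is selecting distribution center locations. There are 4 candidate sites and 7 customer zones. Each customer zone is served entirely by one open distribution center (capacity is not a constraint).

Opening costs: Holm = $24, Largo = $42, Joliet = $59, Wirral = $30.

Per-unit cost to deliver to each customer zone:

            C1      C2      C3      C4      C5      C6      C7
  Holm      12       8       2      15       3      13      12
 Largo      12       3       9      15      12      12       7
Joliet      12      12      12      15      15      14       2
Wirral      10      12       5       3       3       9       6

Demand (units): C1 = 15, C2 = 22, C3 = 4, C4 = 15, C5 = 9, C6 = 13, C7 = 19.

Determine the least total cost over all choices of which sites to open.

For any fixed open set, each customer zone goes to its cheapest open site; total = fixed + service.
{Largo, Joliet, Wirral}: C1→Wirral 10·15=150, C2→Largo 3·22=66, C3→Wirral 5·4=20, C4→Wirral 3·15=45, C5→Wirral 3·9=27, C6→Wirral 9·13=117, C7→Joliet 2·19=38. Service 463; fixed 131; total 594.
{Holm, Largo, Joliet, Wirral}: C1→Wirral 10·15=150, C2→Largo 3·22=66, C3→Holm 2·4=8, C4→Wirral 3·15=45, C5→Holm 3·9=27, C6→Wirral 9·13=117, C7→Joliet 2·19=38. Service 451; fixed 155; total 606.
{Largo, Wirral}: C1→Wirral 10·15=150, C2→Largo 3·22=66, C3→Wirral 5·4=20, C4→Wirral 3·15=45, C5→Wirral 3·9=27, C6→Wirral 9·13=117, C7→Wirral 6·19=114. Service 539; fixed 72; total 611.
{Holm}: service 1013 + fixed 24 = 1037
(All 15 nonempty subsets were checked; Largo, Joliet and Wirral is lowest.)

Minimum total cost: 594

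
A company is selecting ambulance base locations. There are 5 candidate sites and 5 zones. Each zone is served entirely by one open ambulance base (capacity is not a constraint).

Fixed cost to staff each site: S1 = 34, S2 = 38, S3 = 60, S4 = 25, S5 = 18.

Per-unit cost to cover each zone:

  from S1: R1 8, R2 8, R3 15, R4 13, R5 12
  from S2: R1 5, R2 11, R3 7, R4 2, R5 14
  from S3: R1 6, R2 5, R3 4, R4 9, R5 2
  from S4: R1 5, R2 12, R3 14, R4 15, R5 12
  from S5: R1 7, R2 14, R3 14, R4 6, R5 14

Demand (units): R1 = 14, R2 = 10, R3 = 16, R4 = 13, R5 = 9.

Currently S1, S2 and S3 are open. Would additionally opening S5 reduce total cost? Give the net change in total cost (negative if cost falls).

No — net change +18 (cost rises by 18).

Current service cost with {S1, S2, S3}: 228.
Adding S5: each zone re-picks its cheapest; new service cost 228, saving 0.
Extra fixed cost: 18. Net change = 18 − 0 = 18.
(Totals: 360 → 378.)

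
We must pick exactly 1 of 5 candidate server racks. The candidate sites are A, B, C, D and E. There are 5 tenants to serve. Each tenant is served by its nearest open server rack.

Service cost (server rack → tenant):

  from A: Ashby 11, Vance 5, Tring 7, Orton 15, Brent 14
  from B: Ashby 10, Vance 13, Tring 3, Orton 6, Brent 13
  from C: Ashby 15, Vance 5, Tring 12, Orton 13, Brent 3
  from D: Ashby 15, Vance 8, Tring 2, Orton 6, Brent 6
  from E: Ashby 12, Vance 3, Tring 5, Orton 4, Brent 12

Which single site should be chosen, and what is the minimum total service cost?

With exactly 1 open, each tenant uses its cheapest among the chosen.
{E}: Ashby→E 12, Vance→E 3, Tring→E 5, Orton→E 4, Brent→E 12. Service cost 36.
{D}: service cost 37
{B}: service cost 45
Among all 5 size-1 choices, {E} is lowest.

Choose E only; total service cost 36.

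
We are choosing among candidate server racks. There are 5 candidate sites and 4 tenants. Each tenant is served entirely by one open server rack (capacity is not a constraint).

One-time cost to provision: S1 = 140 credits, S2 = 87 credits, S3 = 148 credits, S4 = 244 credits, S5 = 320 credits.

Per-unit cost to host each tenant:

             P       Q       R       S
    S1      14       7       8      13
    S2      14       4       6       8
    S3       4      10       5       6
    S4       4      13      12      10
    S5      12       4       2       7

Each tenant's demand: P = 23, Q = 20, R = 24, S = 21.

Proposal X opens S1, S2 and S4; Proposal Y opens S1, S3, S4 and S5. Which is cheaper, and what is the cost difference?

Proposal X is cheaper by 243.

Proposal X: {S1, S2, S4}: P→S4 4·23=92, Q→S2 4·20=80, R→S2 6·24=144, S→S2 8·21=168. Service 484; fixed 471; total 955.
Proposal Y: {S1, S3, S4, S5}: P→S3 4·23=92, Q→S5 4·20=80, R→S5 2·24=48, S→S3 6·21=126. Service 346; fixed 852; total 1198.
Difference: |955 − 1198| = 243.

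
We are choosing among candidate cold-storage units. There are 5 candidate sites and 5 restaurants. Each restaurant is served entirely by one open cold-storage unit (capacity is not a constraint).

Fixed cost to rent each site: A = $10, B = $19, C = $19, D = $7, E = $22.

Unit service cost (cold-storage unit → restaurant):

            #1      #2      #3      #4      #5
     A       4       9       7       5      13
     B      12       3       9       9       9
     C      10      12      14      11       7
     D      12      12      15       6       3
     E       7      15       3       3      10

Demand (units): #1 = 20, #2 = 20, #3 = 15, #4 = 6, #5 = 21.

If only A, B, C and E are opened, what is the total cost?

Total cost: 420

Each restaurant is assigned to its cheapest site among the open ones.
{A, B, C, E}: #1→A 4·20=80, #2→B 3·20=60, #3→E 3·15=45, #4→E 3·6=18, #5→C 7·21=147. Service 350; fixed 70; total 420.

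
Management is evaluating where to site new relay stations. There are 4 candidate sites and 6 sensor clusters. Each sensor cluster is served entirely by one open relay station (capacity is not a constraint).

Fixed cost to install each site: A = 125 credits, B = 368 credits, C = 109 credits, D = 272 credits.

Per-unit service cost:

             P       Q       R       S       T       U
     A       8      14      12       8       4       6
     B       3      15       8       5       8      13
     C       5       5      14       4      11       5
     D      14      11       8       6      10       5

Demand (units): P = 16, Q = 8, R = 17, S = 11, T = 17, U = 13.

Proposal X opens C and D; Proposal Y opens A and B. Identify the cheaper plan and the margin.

Proposal X is cheaper by 74.

Proposal X: {C, D}: P→C 5·16=80, Q→C 5·8=40, R→D 8·17=136, S→C 4·11=44, T→D 10·17=170, U→C 5·13=65. Service 535; fixed 381; total 916.
Proposal Y: {A, B}: P→B 3·16=48, Q→A 14·8=112, R→B 8·17=136, S→B 5·11=55, T→A 4·17=68, U→A 6·13=78. Service 497; fixed 493; total 990.
Difference: |916 − 990| = 74.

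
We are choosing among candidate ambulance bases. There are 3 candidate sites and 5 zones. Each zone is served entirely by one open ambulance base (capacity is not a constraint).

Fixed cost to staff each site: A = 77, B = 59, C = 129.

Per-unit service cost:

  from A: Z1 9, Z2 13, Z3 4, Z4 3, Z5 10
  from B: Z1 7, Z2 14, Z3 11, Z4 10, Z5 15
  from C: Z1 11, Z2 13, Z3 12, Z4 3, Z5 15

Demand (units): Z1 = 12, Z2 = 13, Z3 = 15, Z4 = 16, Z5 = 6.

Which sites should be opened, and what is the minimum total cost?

Open A only; minimum total cost 522.

For any fixed open set, each zone goes to its cheapest open site; total = fixed + service.
{A}: Z1→A 9·12=108, Z2→A 13·13=169, Z3→A 4·15=60, Z4→A 3·16=48, Z5→A 10·6=60. Service 445; fixed 77; total 522.
{A, B}: Z1→B 7·12=84, Z2→A 13·13=169, Z3→A 4·15=60, Z4→A 3·16=48, Z5→A 10·6=60. Service 421; fixed 136; total 557.
{A, C}: Z1→A 9·12=108, Z2→A 13·13=169, Z3→A 4·15=60, Z4→A 3·16=48, Z5→A 10·6=60. Service 445; fixed 206; total 651.
{A, B, C}: service 421 + fixed 265 = 686
(All 7 nonempty subsets were checked; A only is lowest.)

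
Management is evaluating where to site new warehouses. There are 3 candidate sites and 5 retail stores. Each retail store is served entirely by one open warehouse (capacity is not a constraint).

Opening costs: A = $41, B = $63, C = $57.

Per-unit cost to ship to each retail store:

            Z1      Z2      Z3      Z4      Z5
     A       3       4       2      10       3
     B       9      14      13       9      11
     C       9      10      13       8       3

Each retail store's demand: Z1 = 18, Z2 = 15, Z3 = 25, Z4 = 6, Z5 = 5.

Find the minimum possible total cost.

Minimum total cost: 280

For any fixed open set, each retail store goes to its cheapest open site; total = fixed + service.
{A}: Z1→A 3·18=54, Z2→A 4·15=60, Z3→A 2·25=50, Z4→A 10·6=60, Z5→A 3·5=15. Service 239; fixed 41; total 280.
{A, C}: service 227 + fixed 98 = 325
{A, B}: service 233 + fixed 104 = 337
{A, B, C}: Z1→A 3·18=54, Z2→A 4·15=60, Z3→A 2·25=50, Z4→C 8·6=48, Z5→A 3·5=15. Service 227; fixed 161; total 388.
(All 7 nonempty subsets were checked; A only is lowest.)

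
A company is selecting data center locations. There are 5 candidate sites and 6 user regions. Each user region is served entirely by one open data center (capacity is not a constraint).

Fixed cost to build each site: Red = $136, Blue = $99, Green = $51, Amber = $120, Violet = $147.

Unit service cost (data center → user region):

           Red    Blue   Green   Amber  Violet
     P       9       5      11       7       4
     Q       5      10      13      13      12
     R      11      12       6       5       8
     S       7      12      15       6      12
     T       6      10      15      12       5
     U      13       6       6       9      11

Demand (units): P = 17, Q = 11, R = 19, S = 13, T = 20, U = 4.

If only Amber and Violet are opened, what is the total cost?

Total cost: 776

Each user region is assigned to its cheapest site among the open ones.
{Amber, Violet}: P→Violet 4·17=68, Q→Violet 12·11=132, R→Amber 5·19=95, S→Amber 6·13=78, T→Violet 5·20=100, U→Amber 9·4=36. Service 509; fixed 267; total 776.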